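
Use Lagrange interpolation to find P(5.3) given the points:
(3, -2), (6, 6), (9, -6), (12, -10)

Lagrange interpolation formula:
P(x) = Σ yᵢ × Lᵢ(x)
where Lᵢ(x) = Π_{j≠i} (x - xⱼ)/(xᵢ - xⱼ)

L_0(5.3) = (5.3 - 6)/(3 - 6) × (5.3 - 9)/(3 - 9) × (5.3 - 12)/(3 - 12) = 0.107117
L_1(5.3) = (5.3 - 3)/(6 - 3) × (5.3 - 9)/(6 - 9) × (5.3 - 12)/(6 - 12) = 1.055870
L_2(5.3) = (5.3 - 3)/(9 - 3) × (5.3 - 6)/(9 - 6) × (5.3 - 12)/(9 - 12) = -0.199759
L_3(5.3) = (5.3 - 3)/(12 - 3) × (5.3 - 6)/(12 - 6) × (5.3 - 9)/(12 - 9) = 0.036772

P(5.3) = (-2)×L_0(5.3) + 6×L_1(5.3) + (-6)×L_2(5.3) + (-10)×L_3(5.3)
P(5.3) = 6.951827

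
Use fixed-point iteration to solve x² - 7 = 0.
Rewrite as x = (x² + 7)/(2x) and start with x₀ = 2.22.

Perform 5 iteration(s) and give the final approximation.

Equation: x² - 7 = 0
Fixed-point form: x = (x² + 7)/(2x)
x₀ = 2.22

x_1 = g(2.220000) = 2.686577
x_2 = g(2.686577) = 2.646062
x_3 = g(2.646062) = 2.645751
x_4 = g(2.645751) = 2.645751
x_5 = g(2.645751) = 2.645751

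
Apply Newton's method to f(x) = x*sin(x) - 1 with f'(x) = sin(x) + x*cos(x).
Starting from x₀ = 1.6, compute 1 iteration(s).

f(x) = x*sin(x) - 1
f'(x) = sin(x) + x*cos(x)
x₀ = 1.6

Newton-Raphson formula: x_{n+1} = x_n - f(x_n)/f'(x_n)

Iteration 1:
  f(1.600000) = 0.599318
  f'(1.600000) = 0.952854
  x_1 = 1.600000 - 0.599318/0.952854 = 0.971029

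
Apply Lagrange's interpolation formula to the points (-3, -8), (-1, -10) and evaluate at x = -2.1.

Lagrange interpolation formula:
P(x) = Σ yᵢ × Lᵢ(x)
where Lᵢ(x) = Π_{j≠i} (x - xⱼ)/(xᵢ - xⱼ)

L_0(-2.1) = (-2.1 - (-1))/(-3 - (-1)) = 0.550000
L_1(-2.1) = (-2.1 - (-3))/(-1 - (-3)) = 0.450000

P(-2.1) = (-8)×L_0(-2.1) + (-10)×L_1(-2.1)
P(-2.1) = -8.900000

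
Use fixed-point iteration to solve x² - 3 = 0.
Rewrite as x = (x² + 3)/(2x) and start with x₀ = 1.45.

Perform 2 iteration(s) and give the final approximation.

Equation: x² - 3 = 0
Fixed-point form: x = (x² + 3)/(2x)
x₀ = 1.45

x_1 = g(1.450000) = 1.759483
x_2 = g(1.759483) = 1.732265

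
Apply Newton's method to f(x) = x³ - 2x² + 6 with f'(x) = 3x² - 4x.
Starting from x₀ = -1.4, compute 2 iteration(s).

f(x) = x³ - 2x² + 6
f'(x) = 3x² - 4x
x₀ = -1.4

Newton-Raphson formula: x_{n+1} = x_n - f(x_n)/f'(x_n)

Iteration 1:
  f(-1.400000) = -0.664000
  f'(-1.400000) = 11.480000
  x_1 = -1.400000 - (-0.664000)/11.480000 = -1.342160
Iteration 2:
  f(-1.342160) = -0.020548
  f'(-1.342160) = 10.772824
  x_2 = -1.342160 - (-0.020548)/10.772824 = -1.340253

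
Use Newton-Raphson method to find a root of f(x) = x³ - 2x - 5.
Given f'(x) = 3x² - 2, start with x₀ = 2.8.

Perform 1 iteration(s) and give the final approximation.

f(x) = x³ - 2x - 5
f'(x) = 3x² - 2
x₀ = 2.8

Newton-Raphson formula: x_{n+1} = x_n - f(x_n)/f'(x_n)

Iteration 1:
  f(2.800000) = 11.352000
  f'(2.800000) = 21.520000
  x_1 = 2.800000 - 11.352000/21.520000 = 2.272491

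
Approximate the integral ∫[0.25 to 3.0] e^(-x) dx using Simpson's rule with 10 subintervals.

f(x) = e^(-x)
a = 0.25, b = 3.0, n = 10
h = (b - a)/n = 0.275000

Simpson's rule: (h/3)[f(x₀) + 4f(x₁) + 2f(x₂) + ... + f(xₙ)]

x_0 = 0.2500, f(x_0) = 0.778801, coefficient = 1
x_1 = 0.5250, f(x_1) = 0.591555, coefficient = 4
x_2 = 0.8000, f(x_2) = 0.449329, coefficient = 2
x_3 = 1.0750, f(x_3) = 0.341298, coefficient = 4
x_4 = 1.3500, f(x_4) = 0.259240, coefficient = 2
x_5 = 1.6250, f(x_5) = 0.196912, coefficient = 4
x_6 = 1.9000, f(x_6) = 0.149569, coefficient = 2
x_7 = 2.1750, f(x_7) = 0.113608, coefficient = 4
x_8 = 2.4500, f(x_8) = 0.086294, coefficient = 2
x_9 = 2.7250, f(x_9) = 0.065546, coefficient = 4
x_10 = 3.0000, f(x_10) = 0.049787, coefficient = 1

I ≈ (0.275000/3) × 7.953127 = 0.729037
Exact value: 0.729014
Error: 0.000023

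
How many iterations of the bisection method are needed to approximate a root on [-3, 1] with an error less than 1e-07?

We need (b-a)/2^n ≤ 1e-07
(1 - (-3))/2^n ≤ 1e-07
4/2^n ≤ 1e-07
2^n ≥ 40000000
n ≥ log₂(40000000) = 25.25
n ≥ 26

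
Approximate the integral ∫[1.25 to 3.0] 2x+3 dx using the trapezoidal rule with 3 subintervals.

f(x) = 2x+3
a = 1.25, b = 3.0, n = 3
h = (b - a)/n = 0.583333

Trapezoidal rule: (h/2)[f(x₀) + 2f(x₁) + 2f(x₂) + ... + f(xₙ)]

x_0 = 1.2500, f(x_0) = 5.500000, coefficient = 1
x_1 = 1.8333, f(x_1) = 6.666667, coefficient = 2
x_2 = 2.4167, f(x_2) = 7.833333, coefficient = 2
x_3 = 3.0000, f(x_3) = 9.000000, coefficient = 1

I ≈ (0.583333/2) × 43.500000 = 12.687500
Exact value: 12.687500
Error: 0.000000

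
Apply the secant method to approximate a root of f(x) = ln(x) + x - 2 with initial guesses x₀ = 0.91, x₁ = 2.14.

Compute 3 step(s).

f(x) = ln(x) + x - 2
x₀ = 0.91, x₁ = 2.14

Secant formula: x_{n+1} = x_n - f(x_n)(x_n - x_{n-1})/(f(x_n) - f(x_{n-1}))

Iteration 1:
  f(0.910000) = -1.184311
  f(2.140000) = 0.900806
  x_2 = 2.140000 - 0.900806×(2.140000 - 0.910000)/(0.900806 - (-1.184311))
       = 1.608619
Iteration 2:
  f(2.140000) = 0.900806
  f(1.608619) = 0.083995
  x_3 = 1.608619 - 0.083995×(1.608619 - 2.140000)/(0.083995 - 0.900806)
       = 1.553976
Iteration 3:
  f(1.608619) = 0.083995
  f(1.553976) = -0.005208
  x_4 = 1.553976 - (-0.005208)×(1.553976 - 1.608619)/(-0.005208 - 0.083995)
       = 1.557166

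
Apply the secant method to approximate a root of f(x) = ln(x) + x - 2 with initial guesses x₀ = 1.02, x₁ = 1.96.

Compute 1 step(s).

f(x) = ln(x) + x - 2
x₀ = 1.02, x₁ = 1.96

Secant formula: x_{n+1} = x_n - f(x_n)(x_n - x_{n-1})/(f(x_n) - f(x_{n-1}))

Iteration 1:
  f(1.020000) = -0.960197
  f(1.960000) = 0.632944
  x_2 = 1.960000 - 0.632944×(1.960000 - 1.020000)/(0.632944 - (-0.960197))
       = 1.586544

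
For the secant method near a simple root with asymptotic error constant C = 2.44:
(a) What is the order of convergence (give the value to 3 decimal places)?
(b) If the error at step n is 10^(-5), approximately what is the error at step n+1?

(a) Secant method has superlinear convergence with order φ = (1+√5)/2 ≈ 1.618.
    This means |e_{n+1}| ≈ C|e_n|^1.618.

(b) With |e_n| = 10^(-5) and C = 2.44:
    |e_{n+1}| ≈ 2.44 × (10^(-5))^1.618 = 2.44 × 10^(-8.09)

(a) ≈ 1.618 (golden ratio); (b) |e_{n+1}| ≈ 1.983e-08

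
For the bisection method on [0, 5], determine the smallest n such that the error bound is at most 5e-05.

We need (b-a)/2^n ≤ 5e-05
(5 - 0)/2^n ≤ 5e-05
5/2^n ≤ 5e-05
2^n ≥ 100000
n ≥ log₂(100000) = 16.61
n ≥ 17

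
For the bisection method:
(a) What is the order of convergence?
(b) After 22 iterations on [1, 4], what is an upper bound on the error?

(a) Bisection has linear (order 1) convergence; the error is halved each step.

(b) Error bound = (b-a)/2^n = (4 - 1)/2^{22}
    = 3/2^{22}

(a) 1 (linear); (b) error ≤ 7.15e-07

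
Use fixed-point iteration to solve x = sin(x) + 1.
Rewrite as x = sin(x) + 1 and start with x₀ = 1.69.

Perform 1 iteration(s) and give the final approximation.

Equation: x = sin(x) + 1
Fixed-point form: x = sin(x) + 1
x₀ = 1.69

x_1 = g(1.690000) = 1.992904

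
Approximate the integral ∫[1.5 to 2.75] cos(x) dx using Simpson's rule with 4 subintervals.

f(x) = cos(x)
a = 1.5, b = 2.75, n = 4
h = (b - a)/n = 0.312500

Simpson's rule: (h/3)[f(x₀) + 4f(x₁) + 2f(x₂) + ... + f(xₙ)]

x_0 = 1.5000, f(x_0) = 0.070737, coefficient = 1
x_1 = 1.8125, f(x_1) = -0.239357, coefficient = 4
x_2 = 2.1250, f(x_2) = -0.526266, coefficient = 2
x_3 = 2.4375, f(x_3) = -0.762199, coefficient = 4
x_4 = 2.7500, f(x_4) = -0.924302, coefficient = 1

I ≈ (0.312500/3) × -5.912323 = -0.615867
Exact value: -0.615834
Error: 0.000033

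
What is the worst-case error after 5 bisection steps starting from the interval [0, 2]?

Bisection error bound: |error| ≤ (b-a)/2^n
|error| ≤ (2 - 0)/2^5 = 2/2^5
|error| ≤ 0.0625000000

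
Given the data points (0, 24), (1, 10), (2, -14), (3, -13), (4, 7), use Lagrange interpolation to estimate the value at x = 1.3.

Lagrange interpolation formula:
P(x) = Σ yᵢ × Lᵢ(x)
where Lᵢ(x) = Π_{j≠i} (x - xⱼ)/(xᵢ - xⱼ)

L_0(1.3) = (1.3 - 1)/(0 - 1) × (1.3 - 2)/(0 - 2) × (1.3 - 3)/(0 - 3) × (1.3 - 4)/(0 - 4) = -0.040163
L_1(1.3) = (1.3 - 0)/(1 - 0) × (1.3 - 2)/(1 - 2) × (1.3 - 3)/(1 - 3) × (1.3 - 4)/(1 - 4) = 0.696150
L_2(1.3) = (1.3 - 0)/(2 - 0) × (1.3 - 1)/(2 - 1) × (1.3 - 3)/(2 - 3) × (1.3 - 4)/(2 - 4) = 0.447525
L_3(1.3) = (1.3 - 0)/(3 - 0) × (1.3 - 1)/(3 - 1) × (1.3 - 2)/(3 - 2) × (1.3 - 4)/(3 - 4) = -0.122850
L_4(1.3) = (1.3 - 0)/(4 - 0) × (1.3 - 1)/(4 - 1) × (1.3 - 2)/(4 - 2) × (1.3 - 3)/(4 - 3) = 0.019338

P(1.3) = 24×L_0(1.3) + 10×L_1(1.3) + (-14)×L_2(1.3) + (-13)×L_3(1.3) + 7×L_4(1.3)
P(1.3) = 1.464662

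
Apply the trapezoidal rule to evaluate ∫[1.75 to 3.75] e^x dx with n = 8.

f(x) = e^x
a = 1.75, b = 3.75, n = 8
h = (b - a)/n = 0.250000

Trapezoidal rule: (h/2)[f(x₀) + 2f(x₁) + 2f(x₂) + ... + f(xₙ)]

x_0 = 1.7500, f(x_0) = 5.754603, coefficient = 1
x_1 = 2.0000, f(x_1) = 7.389056, coefficient = 2
x_2 = 2.2500, f(x_2) = 9.487736, coefficient = 2
x_3 = 2.5000, f(x_3) = 12.182494, coefficient = 2
x_4 = 2.7500, f(x_4) = 15.642632, coefficient = 2
x_5 = 3.0000, f(x_5) = 20.085537, coefficient = 2
x_6 = 3.2500, f(x_6) = 25.790340, coefficient = 2
x_7 = 3.5000, f(x_7) = 33.115452, coefficient = 2
x_8 = 3.7500, f(x_8) = 42.521082, coefficient = 1

I ≈ (0.250000/2) × 295.662178 = 36.957772
Exact value: 36.766479
Error: 0.191293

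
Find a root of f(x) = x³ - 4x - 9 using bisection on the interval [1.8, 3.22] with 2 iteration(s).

f(x) = x³ - 4x - 9
Initial interval: [1.8, 3.22]

Iteration 1:
  c_1 = (1.800000 + 3.220000)/2 = 2.510000
  f(c_1) = f(2.510000) = -3.226749
  f(a) × f(c) ≥ 0, new interval: [2.510000, 3.220000]
Iteration 2:
  c_2 = (2.510000 + 3.220000)/2 = 2.865000
  f(c_2) = f(2.865000) = 3.056565
  f(a) × f(c) < 0, new interval: [2.510000, 2.865000]

After 2 iteration(s), the approximation is c_2 = 2.865000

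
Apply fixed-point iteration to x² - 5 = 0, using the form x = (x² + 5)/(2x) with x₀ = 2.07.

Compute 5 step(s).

Equation: x² - 5 = 0
Fixed-point form: x = (x² + 5)/(2x)
x₀ = 2.07

x_1 = g(2.070000) = 2.242729
x_2 = g(2.242729) = 2.236078
x_3 = g(2.236078) = 2.236068
x_4 = g(2.236068) = 2.236068
x_5 = g(2.236068) = 2.236068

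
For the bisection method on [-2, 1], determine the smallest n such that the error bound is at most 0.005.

We need (b-a)/2^n ≤ 0.005
(1 - (-2))/2^n ≤ 0.005
3/2^n ≤ 0.005
2^n ≥ 600
n ≥ log₂(600) = 9.23
n ≥ 10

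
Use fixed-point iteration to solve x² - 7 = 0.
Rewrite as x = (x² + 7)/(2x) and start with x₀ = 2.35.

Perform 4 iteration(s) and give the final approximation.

Equation: x² - 7 = 0
Fixed-point form: x = (x² + 7)/(2x)
x₀ = 2.35

x_1 = g(2.350000) = 2.664362
x_2 = g(2.664362) = 2.645816
x_3 = g(2.645816) = 2.645751
x_4 = g(2.645751) = 2.645751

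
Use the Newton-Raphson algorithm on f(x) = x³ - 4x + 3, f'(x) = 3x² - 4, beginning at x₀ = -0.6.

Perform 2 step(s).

f(x) = x³ - 4x + 3
f'(x) = 3x² - 4
x₀ = -0.6

Newton-Raphson formula: x_{n+1} = x_n - f(x_n)/f'(x_n)

Iteration 1:
  f(-0.600000) = 5.184000
  f'(-0.600000) = -2.920000
  x_1 = -0.600000 - 5.184000/(-2.920000) = 1.175342
Iteration 2:
  f(1.175342) = -0.077717
  f'(1.175342) = 0.144290
  x_2 = 1.175342 - (-0.077717)/0.144290 = 1.713958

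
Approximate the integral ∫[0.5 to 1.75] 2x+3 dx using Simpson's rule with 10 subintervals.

f(x) = 2x+3
a = 0.5, b = 1.75, n = 10
h = (b - a)/n = 0.125000

Simpson's rule: (h/3)[f(x₀) + 4f(x₁) + 2f(x₂) + ... + f(xₙ)]

x_0 = 0.5000, f(x_0) = 4.000000, coefficient = 1
x_1 = 0.6250, f(x_1) = 4.250000, coefficient = 4
x_2 = 0.7500, f(x_2) = 4.500000, coefficient = 2
x_3 = 0.8750, f(x_3) = 4.750000, coefficient = 4
x_4 = 1.0000, f(x_4) = 5.000000, coefficient = 2
x_5 = 1.1250, f(x_5) = 5.250000, coefficient = 4
x_6 = 1.2500, f(x_6) = 5.500000, coefficient = 2
x_7 = 1.3750, f(x_7) = 5.750000, coefficient = 4
x_8 = 1.5000, f(x_8) = 6.000000, coefficient = 2
x_9 = 1.6250, f(x_9) = 6.250000, coefficient = 4
x_10 = 1.7500, f(x_10) = 6.500000, coefficient = 1

I ≈ (0.125000/3) × 157.500000 = 6.562500
Exact value: 6.562500
Error: 0.000000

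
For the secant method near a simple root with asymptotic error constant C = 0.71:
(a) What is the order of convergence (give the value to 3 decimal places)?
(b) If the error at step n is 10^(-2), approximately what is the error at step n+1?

(a) Secant method has superlinear convergence with order φ = (1+√5)/2 ≈ 1.618.
    This means |e_{n+1}| ≈ C|e_n|^1.618.

(b) With |e_n| = 10^(-2) and C = 0.71:
    |e_{n+1}| ≈ 0.71 × (10^(-2))^1.618 = 0.71 × 10^(-3.24)

(a) ≈ 1.618 (golden ratio); (b) |e_{n+1}| ≈ 4.123e-04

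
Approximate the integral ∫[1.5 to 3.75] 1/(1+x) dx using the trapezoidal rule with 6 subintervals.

f(x) = 1/(1+x)
a = 1.5, b = 3.75, n = 6
h = (b - a)/n = 0.375000

Trapezoidal rule: (h/2)[f(x₀) + 2f(x₁) + 2f(x₂) + ... + f(xₙ)]

x_0 = 1.5000, f(x_0) = 0.400000, coefficient = 1
x_1 = 1.8750, f(x_1) = 0.347826, coefficient = 2
x_2 = 2.2500, f(x_2) = 0.307692, coefficient = 2
x_3 = 2.6250, f(x_3) = 0.275862, coefficient = 2
x_4 = 3.0000, f(x_4) = 0.250000, coefficient = 2
x_5 = 3.3750, f(x_5) = 0.228571, coefficient = 2
x_6 = 3.7500, f(x_6) = 0.210526, coefficient = 1

I ≈ (0.375000/2) × 3.430430 = 0.643206
Exact value: 0.641854
Error: 0.001352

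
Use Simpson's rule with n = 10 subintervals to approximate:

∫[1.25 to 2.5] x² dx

f(x) = x²
a = 1.25, b = 2.5, n = 10
h = (b - a)/n = 0.125000

Simpson's rule: (h/3)[f(x₀) + 4f(x₁) + 2f(x₂) + ... + f(xₙ)]

x_0 = 1.2500, f(x_0) = 1.562500, coefficient = 1
x_1 = 1.3750, f(x_1) = 1.890625, coefficient = 4
x_2 = 1.5000, f(x_2) = 2.250000, coefficient = 2
x_3 = 1.6250, f(x_3) = 2.640625, coefficient = 4
x_4 = 1.7500, f(x_4) = 3.062500, coefficient = 2
x_5 = 1.8750, f(x_5) = 3.515625, coefficient = 4
x_6 = 2.0000, f(x_6) = 4.000000, coefficient = 2
x_7 = 2.1250, f(x_7) = 4.515625, coefficient = 4
x_8 = 2.2500, f(x_8) = 5.062500, coefficient = 2
x_9 = 2.3750, f(x_9) = 5.640625, coefficient = 4
x_10 = 2.5000, f(x_10) = 6.250000, coefficient = 1

I ≈ (0.125000/3) × 109.375000 = 4.557292
Exact value: 4.557292
Error: 0.000000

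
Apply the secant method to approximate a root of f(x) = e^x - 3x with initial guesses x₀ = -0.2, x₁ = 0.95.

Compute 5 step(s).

f(x) = e^x - 3x
x₀ = -0.2, x₁ = 0.95

Secant formula: x_{n+1} = x_n - f(x_n)(x_n - x_{n-1})/(f(x_n) - f(x_{n-1}))

Iteration 1:
  f(-0.200000) = 1.418731
  f(0.950000) = -0.264290
  x_2 = 0.950000 - (-0.264290)×(0.950000 - (-0.200000))/(-0.264290 - 1.418731)
       = 0.769412
Iteration 2:
  f(0.950000) = -0.264290
  f(0.769412) = -0.149739
  x_3 = 0.769412 - (-0.149739)×(0.769412 - 0.950000)/(-0.149739 - (-0.264290))
       = 0.533350
Iteration 3:
  f(0.769412) = -0.149739
  f(0.533350) = 0.104583
  x_4 = 0.533350 - 0.104583×(0.533350 - 0.769412)/(0.104583 - (-0.149739))
       = 0.630424
Iteration 4:
  f(0.533350) = 0.104583
  f(0.630424) = -0.012865
  x_5 = 0.630424 - (-0.012865)×(0.630424 - 0.533350)/(-0.012865 - 0.104583)
       = 0.619791
Iteration 5:
  f(0.630424) = -0.012865
  f(0.619791) = -0.000833
  x_6 = 0.619791 - (-0.000833)×(0.619791 - 0.630424)/(-0.000833 - (-0.012865))
       = 0.619054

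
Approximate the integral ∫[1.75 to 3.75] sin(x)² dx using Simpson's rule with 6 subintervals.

f(x) = sin(x)²
a = 1.75, b = 3.75, n = 6
h = (b - a)/n = 0.333333

Simpson's rule: (h/3)[f(x₀) + 4f(x₁) + 2f(x₂) + ... + f(xₙ)]

x_0 = 1.7500, f(x_0) = 0.968228, coefficient = 1
x_1 = 2.0833, f(x_1) = 0.759518, coefficient = 4
x_2 = 2.4167, f(x_2) = 0.439675, coefficient = 2
x_3 = 2.7500, f(x_3) = 0.145665, coefficient = 4
x_4 = 3.0833, f(x_4) = 0.003390, coefficient = 2
x_5 = 3.4167, f(x_5) = 0.073776, coefficient = 4
x_6 = 3.7500, f(x_6) = 0.326682, coefficient = 1

I ≈ (0.333333/3) × 6.096879 = 0.677431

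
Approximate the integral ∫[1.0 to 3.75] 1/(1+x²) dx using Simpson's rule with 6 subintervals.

f(x) = 1/(1+x²)
a = 1.0, b = 3.75, n = 6
h = (b - a)/n = 0.458333

Simpson's rule: (h/3)[f(x₀) + 4f(x₁) + 2f(x₂) + ... + f(xₙ)]

x_0 = 1.0000, f(x_0) = 0.500000, coefficient = 1
x_1 = 1.4583, f(x_1) = 0.319822, coefficient = 4
x_2 = 1.9167, f(x_2) = 0.213967, coefficient = 2
x_3 = 2.3750, f(x_3) = 0.150588, coefficient = 4
x_4 = 2.8333, f(x_4) = 0.110769, coefficient = 2
x_5 = 3.2917, f(x_5) = 0.084495, coefficient = 4
x_6 = 3.7500, f(x_6) = 0.066390, coefficient = 1

I ≈ (0.458333/3) × 3.435484 = 0.524866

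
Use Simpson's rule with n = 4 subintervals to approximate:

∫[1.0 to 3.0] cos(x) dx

f(x) = cos(x)
a = 1.0, b = 3.0, n = 4
h = (b - a)/n = 0.500000

Simpson's rule: (h/3)[f(x₀) + 4f(x₁) + 2f(x₂) + ... + f(xₙ)]

x_0 = 1.0000, f(x_0) = 0.540302, coefficient = 1
x_1 = 1.5000, f(x_1) = 0.070737, coefficient = 4
x_2 = 2.0000, f(x_2) = -0.416147, coefficient = 2
x_3 = 2.5000, f(x_3) = -0.801144, coefficient = 4
x_4 = 3.0000, f(x_4) = -0.989992, coefficient = 1

I ≈ (0.500000/3) × -4.203610 = -0.700602
Exact value: -0.700351
Error: 0.000251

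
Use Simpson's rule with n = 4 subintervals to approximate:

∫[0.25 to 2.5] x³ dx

f(x) = x³
a = 0.25, b = 2.5, n = 4
h = (b - a)/n = 0.562500

Simpson's rule: (h/3)[f(x₀) + 4f(x₁) + 2f(x₂) + ... + f(xₙ)]

x_0 = 0.2500, f(x_0) = 0.015625, coefficient = 1
x_1 = 0.8125, f(x_1) = 0.536377, coefficient = 4
x_2 = 1.3750, f(x_2) = 2.599609, coefficient = 2
x_3 = 1.9375, f(x_3) = 7.273193, coefficient = 4
x_4 = 2.5000, f(x_4) = 15.625000, coefficient = 1

I ≈ (0.562500/3) × 52.078125 = 9.764648
Exact value: 9.764648
Error: 0.000000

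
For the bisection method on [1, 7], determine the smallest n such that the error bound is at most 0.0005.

We need (b-a)/2^n ≤ 0.0005
(7 - 1)/2^n ≤ 0.0005
6/2^n ≤ 0.0005
2^n ≥ 12000
n ≥ log₂(12000) = 13.55
n ≥ 14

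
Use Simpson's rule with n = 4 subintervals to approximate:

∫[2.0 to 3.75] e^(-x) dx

f(x) = e^(-x)
a = 2.0, b = 3.75, n = 4
h = (b - a)/n = 0.437500

Simpson's rule: (h/3)[f(x₀) + 4f(x₁) + 2f(x₂) + ... + f(xₙ)]

x_0 = 2.0000, f(x_0) = 0.135335, coefficient = 1
x_1 = 2.4375, f(x_1) = 0.087379, coefficient = 4
x_2 = 2.8750, f(x_2) = 0.056416, coefficient = 2
x_3 = 3.3125, f(x_3) = 0.036425, coefficient = 4
x_4 = 3.7500, f(x_4) = 0.023518, coefficient = 1

I ≈ (0.437500/3) × 0.766901 = 0.111840
Exact value: 0.111818
Error: 0.000022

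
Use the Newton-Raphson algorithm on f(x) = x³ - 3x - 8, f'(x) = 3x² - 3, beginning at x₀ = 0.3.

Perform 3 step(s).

f(x) = x³ - 3x - 8
f'(x) = 3x² - 3
x₀ = 0.3

Newton-Raphson formula: x_{n+1} = x_n - f(x_n)/f'(x_n)

Iteration 1:
  f(0.300000) = -8.873000
  f'(0.300000) = -2.730000
  x_1 = 0.300000 - (-8.873000)/(-2.730000) = -2.950183
Iteration 2:
  f(-2.950183) = -24.826607
  f'(-2.950183) = 23.110742
  x_2 = -2.950183 - (-24.826607)/23.110742 = -1.875938
Iteration 3:
  f(-1.875938) = -8.973879
  f'(-1.875938) = 7.557428
  x_3 = -1.875938 - (-8.973879)/7.557428 = -0.688513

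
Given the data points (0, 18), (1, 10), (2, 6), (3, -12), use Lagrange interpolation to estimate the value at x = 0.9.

Lagrange interpolation formula:
P(x) = Σ yᵢ × Lᵢ(x)
where Lᵢ(x) = Π_{j≠i} (x - xⱼ)/(xᵢ - xⱼ)

L_0(0.9) = (0.9 - 1)/(0 - 1) × (0.9 - 2)/(0 - 2) × (0.9 - 3)/(0 - 3) = 0.038500
L_1(0.9) = (0.9 - 0)/(1 - 0) × (0.9 - 2)/(1 - 2) × (0.9 - 3)/(1 - 3) = 1.039500
L_2(0.9) = (0.9 - 0)/(2 - 0) × (0.9 - 1)/(2 - 1) × (0.9 - 3)/(2 - 3) = -0.094500
L_3(0.9) = (0.9 - 0)/(3 - 0) × (0.9 - 1)/(3 - 1) × (0.9 - 2)/(3 - 2) = 0.016500

P(0.9) = 18×L_0(0.9) + 10×L_1(0.9) + 6×L_2(0.9) + (-12)×L_3(0.9)
P(0.9) = 10.323000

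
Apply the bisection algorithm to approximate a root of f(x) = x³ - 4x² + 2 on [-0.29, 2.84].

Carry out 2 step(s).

f(x) = x³ - 4x² + 2
Initial interval: [-0.29, 2.84]

Iteration 1:
  c_1 = (-0.290000 + 2.840000)/2 = 1.275000
  f(c_1) = f(1.275000) = -2.429828
  f(a) × f(c) < 0, new interval: [-0.290000, 1.275000]
Iteration 2:
  c_2 = (-0.290000 + 1.275000)/2 = 0.492500
  f(c_2) = f(0.492500) = 1.149234
  f(a) × f(c) ≥ 0, new interval: [0.492500, 1.275000]

After 2 iteration(s), the approximation is c_2 = 0.492500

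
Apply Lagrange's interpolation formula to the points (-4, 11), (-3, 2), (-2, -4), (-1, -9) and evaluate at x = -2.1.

Lagrange interpolation formula:
P(x) = Σ yᵢ × Lᵢ(x)
where Lᵢ(x) = Π_{j≠i} (x - xⱼ)/(xᵢ - xⱼ)

L_0(-2.1) = (-2.1 - (-3))/(-4 - (-3)) × (-2.1 - (-2))/(-4 - (-2)) × (-2.1 - (-1))/(-4 - (-1)) = -0.016500
L_1(-2.1) = (-2.1 - (-4))/(-3 - (-4)) × (-2.1 - (-2))/(-3 - (-2)) × (-2.1 - (-1))/(-3 - (-1)) = 0.104500
L_2(-2.1) = (-2.1 - (-4))/(-2 - (-4)) × (-2.1 - (-3))/(-2 - (-3)) × (-2.1 - (-1))/(-2 - (-1)) = 0.940500
L_3(-2.1) = (-2.1 - (-4))/(-1 - (-4)) × (-2.1 - (-3))/(-1 - (-3)) × (-2.1 - (-2))/(-1 - (-2)) = -0.028500

P(-2.1) = 11×L_0(-2.1) + 2×L_1(-2.1) + (-4)×L_2(-2.1) + (-9)×L_3(-2.1)
P(-2.1) = -3.478000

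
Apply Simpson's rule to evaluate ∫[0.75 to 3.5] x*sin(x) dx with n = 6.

f(x) = x*sin(x)
a = 0.75, b = 3.5, n = 6
h = (b - a)/n = 0.458333

Simpson's rule: (h/3)[f(x₀) + 4f(x₁) + 2f(x₂) + ... + f(xₙ)]

x_0 = 0.7500, f(x_0) = 0.511229, coefficient = 1
x_1 = 1.2083, f(x_1) = 1.129823, coefficient = 4
x_2 = 1.6667, f(x_2) = 1.659013, coefficient = 2
x_3 = 2.1250, f(x_3) = 1.806930, coefficient = 4
x_4 = 2.5833, f(x_4) = 1.368419, coefficient = 2
x_5 = 3.0417, f(x_5) = 0.303436, coefficient = 4
x_6 = 3.5000, f(x_6) = -1.227741, coefficient = 1

I ≈ (0.458333/3) × 18.299108 = 2.795697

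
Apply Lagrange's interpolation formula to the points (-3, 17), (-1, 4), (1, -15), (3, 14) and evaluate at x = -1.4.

Lagrange interpolation formula:
P(x) = Σ yᵢ × Lᵢ(x)
where Lᵢ(x) = Π_{j≠i} (x - xⱼ)/(xᵢ - xⱼ)

L_0(-1.4) = (-1.4 - (-1))/(-3 - (-1)) × (-1.4 - 1)/(-3 - 1) × (-1.4 - 3)/(-3 - 3) = 0.088000
L_1(-1.4) = (-1.4 - (-3))/(-1 - (-3)) × (-1.4 - 1)/(-1 - 1) × (-1.4 - 3)/(-1 - 3) = 1.056000
L_2(-1.4) = (-1.4 - (-3))/(1 - (-3)) × (-1.4 - (-1))/(1 - (-1)) × (-1.4 - 3)/(1 - 3) = -0.176000
L_3(-1.4) = (-1.4 - (-3))/(3 - (-3)) × (-1.4 - (-1))/(3 - (-1)) × (-1.4 - 1)/(3 - 1) = 0.032000

P(-1.4) = 17×L_0(-1.4) + 4×L_1(-1.4) + (-15)×L_2(-1.4) + 14×L_3(-1.4)
P(-1.4) = 8.808000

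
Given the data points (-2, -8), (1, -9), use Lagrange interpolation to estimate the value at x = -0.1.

Lagrange interpolation formula:
P(x) = Σ yᵢ × Lᵢ(x)
where Lᵢ(x) = Π_{j≠i} (x - xⱼ)/(xᵢ - xⱼ)

L_0(-0.1) = (-0.1 - 1)/(-2 - 1) = 0.366667
L_1(-0.1) = (-0.1 - (-2))/(1 - (-2)) = 0.633333

P(-0.1) = (-8)×L_0(-0.1) + (-9)×L_1(-0.1)
P(-0.1) = -8.633333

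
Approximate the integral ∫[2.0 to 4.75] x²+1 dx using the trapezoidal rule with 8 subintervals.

f(x) = x²+1
a = 2.0, b = 4.75, n = 8
h = (b - a)/n = 0.343750

Trapezoidal rule: (h/2)[f(x₀) + 2f(x₁) + 2f(x₂) + ... + f(xₙ)]

x_0 = 2.0000, f(x_0) = 5.000000, coefficient = 1
x_1 = 2.3438, f(x_1) = 6.493164, coefficient = 2
x_2 = 2.6875, f(x_2) = 8.222656, coefficient = 2
x_3 = 3.0312, f(x_3) = 10.188477, coefficient = 2
x_4 = 3.3750, f(x_4) = 12.390625, coefficient = 2
x_5 = 3.7188, f(x_5) = 14.829102, coefficient = 2
x_6 = 4.0625, f(x_6) = 17.503906, coefficient = 2
x_7 = 4.4062, f(x_7) = 20.415039, coefficient = 2
x_8 = 4.7500, f(x_8) = 23.562500, coefficient = 1

I ≈ (0.343750/2) × 208.648438 = 35.861450
Exact value: 35.807292
Error: 0.054159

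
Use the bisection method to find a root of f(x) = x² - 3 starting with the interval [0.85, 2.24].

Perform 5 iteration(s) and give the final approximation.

f(x) = x² - 3
Initial interval: [0.85, 2.24]

Iteration 1:
  c_1 = (0.850000 + 2.240000)/2 = 1.545000
  f(c_1) = f(1.545000) = -0.612975
  f(a) × f(c) ≥ 0, new interval: [1.545000, 2.240000]
Iteration 2:
  c_2 = (1.545000 + 2.240000)/2 = 1.892500
  f(c_2) = f(1.892500) = 0.581556
  f(a) × f(c) < 0, new interval: [1.545000, 1.892500]
Iteration 3:
  c_3 = (1.545000 + 1.892500)/2 = 1.718750
  f(c_3) = f(1.718750) = -0.045898
  f(a) × f(c) ≥ 0, new interval: [1.718750, 1.892500]
Iteration 4:
  c_4 = (1.718750 + 1.892500)/2 = 1.805625
  f(c_4) = f(1.805625) = 0.260282
  f(a) × f(c) < 0, new interval: [1.718750, 1.805625]
Iteration 5:
  c_5 = (1.718750 + 1.805625)/2 = 1.762188
  f(c_5) = f(1.762188) = 0.105305
  f(a) × f(c) < 0, new interval: [1.718750, 1.762188]

After 5 iteration(s), the approximation is c_5 = 1.762188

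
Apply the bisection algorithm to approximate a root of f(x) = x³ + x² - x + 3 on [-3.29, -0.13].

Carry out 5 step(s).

f(x) = x³ + x² - x + 3
Initial interval: [-3.29, -0.13]

Iteration 1:
  c_1 = (-3.290000 + (-0.130000))/2 = -1.710000
  f(c_1) = f(-1.710000) = 2.633889
  f(a) × f(c) < 0, new interval: [-3.290000, -1.710000]
Iteration 2:
  c_2 = (-3.290000 + (-1.710000))/2 = -2.500000
  f(c_2) = f(-2.500000) = -3.875000
  f(a) × f(c) ≥ 0, new interval: [-2.500000, -1.710000]
Iteration 3:
  c_3 = (-2.500000 + (-1.710000))/2 = -2.105000
  f(c_3) = f(-2.105000) = 0.208717
  f(a) × f(c) < 0, new interval: [-2.500000, -2.105000]
Iteration 4:
  c_4 = (-2.500000 + (-2.105000))/2 = -2.302500
  f(c_4) = f(-2.302500) = -1.602712
  f(a) × f(c) ≥ 0, new interval: [-2.302500, -2.105000]
Iteration 5:
  c_5 = (-2.302500 + (-2.105000))/2 = -2.203750
  f(c_5) = f(-2.203750) = -0.642279
  f(a) × f(c) ≥ 0, new interval: [-2.203750, -2.105000]

After 5 iteration(s), the approximation is c_5 = -2.203750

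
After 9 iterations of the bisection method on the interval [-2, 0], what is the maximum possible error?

Bisection error bound: |error| ≤ (b-a)/2^n
|error| ≤ (0 - (-2))/2^9 = 2/2^9
|error| ≤ 0.0039062500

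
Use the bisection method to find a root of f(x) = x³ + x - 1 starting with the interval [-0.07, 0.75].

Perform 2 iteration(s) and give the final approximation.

f(x) = x³ + x - 1
Initial interval: [-0.07, 0.75]

Iteration 1:
  c_1 = (-0.070000 + 0.750000)/2 = 0.340000
  f(c_1) = f(0.340000) = -0.620696
  f(a) × f(c) ≥ 0, new interval: [0.340000, 0.750000]
Iteration 2:
  c_2 = (0.340000 + 0.750000)/2 = 0.545000
  f(c_2) = f(0.545000) = -0.293121
  f(a) × f(c) ≥ 0, new interval: [0.545000, 0.750000]

After 2 iteration(s), the approximation is c_2 = 0.545000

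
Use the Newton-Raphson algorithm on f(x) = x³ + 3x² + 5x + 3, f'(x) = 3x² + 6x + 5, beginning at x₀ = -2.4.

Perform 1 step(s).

f(x) = x³ + 3x² + 5x + 3
f'(x) = 3x² + 6x + 5
x₀ = -2.4

Newton-Raphson formula: x_{n+1} = x_n - f(x_n)/f'(x_n)

Iteration 1:
  f(-2.400000) = -5.544000
  f'(-2.400000) = 7.880000
  x_1 = -2.400000 - (-5.544000)/7.880000 = -1.696447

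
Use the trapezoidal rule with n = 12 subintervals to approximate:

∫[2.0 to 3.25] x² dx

f(x) = x²
a = 2.0, b = 3.25, n = 12
h = (b - a)/n = 0.104167

Trapezoidal rule: (h/2)[f(x₀) + 2f(x₁) + 2f(x₂) + ... + f(xₙ)]

x_0 = 2.0000, f(x_0) = 4.000000, coefficient = 1
x_1 = 2.1042, f(x_1) = 4.427517, coefficient = 2
x_2 = 2.2083, f(x_2) = 4.876736, coefficient = 2
x_3 = 2.3125, f(x_3) = 5.347656, coefficient = 2
x_4 = 2.4167, f(x_4) = 5.840278, coefficient = 2
x_5 = 2.5208, f(x_5) = 6.354601, coefficient = 2
x_6 = 2.6250, f(x_6) = 6.890625, coefficient = 2
x_7 = 2.7292, f(x_7) = 7.448351, coefficient = 2
x_8 = 2.8333, f(x_8) = 8.027778, coefficient = 2
x_9 = 2.9375, f(x_9) = 8.628906, coefficient = 2
x_10 = 3.0417, f(x_10) = 9.251736, coefficient = 2
x_11 = 3.1458, f(x_11) = 9.896267, coefficient = 2
x_12 = 3.2500, f(x_12) = 10.562500, coefficient = 1

I ≈ (0.104167/2) × 168.543403 = 8.778302
Exact value: 8.776042
Error: 0.002261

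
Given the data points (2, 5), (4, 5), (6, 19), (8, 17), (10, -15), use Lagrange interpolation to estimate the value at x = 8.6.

Lagrange interpolation formula:
P(x) = Σ yᵢ × Lᵢ(x)
where Lᵢ(x) = Π_{j≠i} (x - xⱼ)/(xᵢ - xⱼ)

L_0(8.6) = (8.6 - 4)/(2 - 4) × (8.6 - 6)/(2 - 6) × (8.6 - 8)/(2 - 8) × (8.6 - 10)/(2 - 10) = -0.026162
L_1(8.6) = (8.6 - 2)/(4 - 2) × (8.6 - 6)/(4 - 6) × (8.6 - 8)/(4 - 8) × (8.6 - 10)/(4 - 10) = 0.150150
L_2(8.6) = (8.6 - 2)/(6 - 2) × (8.6 - 4)/(6 - 4) × (8.6 - 8)/(6 - 8) × (8.6 - 10)/(6 - 10) = -0.398475
L_3(8.6) = (8.6 - 2)/(8 - 2) × (8.6 - 4)/(8 - 4) × (8.6 - 6)/(8 - 6) × (8.6 - 10)/(8 - 10) = 1.151150
L_4(8.6) = (8.6 - 2)/(10 - 2) × (8.6 - 4)/(10 - 4) × (8.6 - 6)/(10 - 6) × (8.6 - 8)/(10 - 8) = 0.123337

P(8.6) = 5×L_0(8.6) + 5×L_1(8.6) + 19×L_2(8.6) + 17×L_3(8.6) + (-15)×L_4(8.6)
P(8.6) = 10.768400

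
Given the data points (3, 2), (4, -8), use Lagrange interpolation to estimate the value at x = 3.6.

Lagrange interpolation formula:
P(x) = Σ yᵢ × Lᵢ(x)
where Lᵢ(x) = Π_{j≠i} (x - xⱼ)/(xᵢ - xⱼ)

L_0(3.6) = (3.6 - 4)/(3 - 4) = 0.400000
L_1(3.6) = (3.6 - 3)/(4 - 3) = 0.600000

P(3.6) = 2×L_0(3.6) + (-8)×L_1(3.6)
P(3.6) = -4.000000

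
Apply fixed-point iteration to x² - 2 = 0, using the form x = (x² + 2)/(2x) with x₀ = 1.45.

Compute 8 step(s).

Equation: x² - 2 = 0
Fixed-point form: x = (x² + 2)/(2x)
x₀ = 1.45

x_1 = g(1.450000) = 1.414655
x_2 = g(1.414655) = 1.414214
x_3 = g(1.414214) = 1.414214
x_4 = g(1.414214) = 1.414214
x_5 = g(1.414214) = 1.414214
x_6 = g(1.414214) = 1.414214
x_7 = g(1.414214) = 1.414214
x_8 = g(1.414214) = 1.414214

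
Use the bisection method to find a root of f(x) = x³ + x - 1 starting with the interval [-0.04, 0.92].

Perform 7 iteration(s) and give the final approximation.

f(x) = x³ + x - 1
Initial interval: [-0.04, 0.92]

Iteration 1:
  c_1 = (-0.040000 + 0.920000)/2 = 0.440000
  f(c_1) = f(0.440000) = -0.474816
  f(a) × f(c) ≥ 0, new interval: [0.440000, 0.920000]
Iteration 2:
  c_2 = (0.440000 + 0.920000)/2 = 0.680000
  f(c_2) = f(0.680000) = -0.005568
  f(a) × f(c) ≥ 0, new interval: [0.680000, 0.920000]
Iteration 3:
  c_3 = (0.680000 + 0.920000)/2 = 0.800000
  f(c_3) = f(0.800000) = 0.312000
  f(a) × f(c) < 0, new interval: [0.680000, 0.800000]
Iteration 4:
  c_4 = (0.680000 + 0.800000)/2 = 0.740000
  f(c_4) = f(0.740000) = 0.145224
  f(a) × f(c) < 0, new interval: [0.680000, 0.740000]
Iteration 5:
  c_5 = (0.680000 + 0.740000)/2 = 0.710000
  f(c_5) = f(0.710000) = 0.067911
  f(a) × f(c) < 0, new interval: [0.680000, 0.710000]
Iteration 6:
  c_6 = (0.680000 + 0.710000)/2 = 0.695000
  f(c_6) = f(0.695000) = 0.030702
  f(a) × f(c) < 0, new interval: [0.680000, 0.695000]
Iteration 7:
  c_7 = (0.680000 + 0.695000)/2 = 0.687500
  f(c_7) = f(0.687500) = 0.012451
  f(a) × f(c) < 0, new interval: [0.680000, 0.687500]

After 7 iteration(s), the approximation is c_7 = 0.687500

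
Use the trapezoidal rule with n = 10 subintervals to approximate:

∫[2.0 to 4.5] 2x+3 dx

f(x) = 2x+3
a = 2.0, b = 4.5, n = 10
h = (b - a)/n = 0.250000

Trapezoidal rule: (h/2)[f(x₀) + 2f(x₁) + 2f(x₂) + ... + f(xₙ)]

x_0 = 2.0000, f(x_0) = 7.000000, coefficient = 1
x_1 = 2.2500, f(x_1) = 7.500000, coefficient = 2
x_2 = 2.5000, f(x_2) = 8.000000, coefficient = 2
x_3 = 2.7500, f(x_3) = 8.500000, coefficient = 2
x_4 = 3.0000, f(x_4) = 9.000000, coefficient = 2
x_5 = 3.2500, f(x_5) = 9.500000, coefficient = 2
x_6 = 3.5000, f(x_6) = 10.000000, coefficient = 2
x_7 = 3.7500, f(x_7) = 10.500000, coefficient = 2
x_8 = 4.0000, f(x_8) = 11.000000, coefficient = 2
x_9 = 4.2500, f(x_9) = 11.500000, coefficient = 2
x_10 = 4.5000, f(x_10) = 12.000000, coefficient = 1

I ≈ (0.250000/2) × 190.000000 = 23.750000
Exact value: 23.750000
Error: 0.000000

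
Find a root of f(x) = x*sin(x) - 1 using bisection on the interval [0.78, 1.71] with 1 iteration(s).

f(x) = x*sin(x) - 1
Initial interval: [0.78, 1.71]

Iteration 1:
  c_1 = (0.780000 + 1.710000)/2 = 1.245000
  f(c_1) = f(1.245000) = 0.179508
  f(a) × f(c) < 0, new interval: [0.780000, 1.245000]

After 1 iteration(s), the approximation is c_1 = 1.245000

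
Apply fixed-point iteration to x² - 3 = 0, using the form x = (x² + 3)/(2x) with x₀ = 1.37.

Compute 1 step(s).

Equation: x² - 3 = 0
Fixed-point form: x = (x² + 3)/(2x)
x₀ = 1.37

x_1 = g(1.370000) = 1.779891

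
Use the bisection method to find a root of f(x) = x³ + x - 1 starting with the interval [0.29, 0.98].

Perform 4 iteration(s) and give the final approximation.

f(x) = x³ + x - 1
Initial interval: [0.29, 0.98]

Iteration 1:
  c_1 = (0.290000 + 0.980000)/2 = 0.635000
  f(c_1) = f(0.635000) = -0.108952
  f(a) × f(c) ≥ 0, new interval: [0.635000, 0.980000]
Iteration 2:
  c_2 = (0.635000 + 0.980000)/2 = 0.807500
  f(c_2) = f(0.807500) = 0.334035
  f(a) × f(c) < 0, new interval: [0.635000, 0.807500]
Iteration 3:
  c_3 = (0.635000 + 0.807500)/2 = 0.721250
  f(c_3) = f(0.721250) = 0.096445
  f(a) × f(c) < 0, new interval: [0.635000, 0.721250]
Iteration 4:
  c_4 = (0.635000 + 0.721250)/2 = 0.678125
  f(c_4) = f(0.678125) = -0.010037
  f(a) × f(c) ≥ 0, new interval: [0.678125, 0.721250]

After 4 iteration(s), the approximation is c_4 = 0.678125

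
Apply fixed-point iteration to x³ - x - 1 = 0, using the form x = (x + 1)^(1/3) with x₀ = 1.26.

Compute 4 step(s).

Equation: x³ - x - 1 = 0
Fixed-point form: x = (x + 1)^(1/3)
x₀ = 1.26

x_1 = g(1.260000) = 1.312309
x_2 = g(1.312309) = 1.322357
x_3 = g(1.322357) = 1.324269
x_4 = g(1.324269) = 1.324633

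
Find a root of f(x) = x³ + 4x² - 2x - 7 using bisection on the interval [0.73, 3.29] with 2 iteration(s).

f(x) = x³ + 4x² - 2x - 7
Initial interval: [0.73, 3.29]

Iteration 1:
  c_1 = (0.730000 + 3.290000)/2 = 2.010000
  f(c_1) = f(2.010000) = 13.261001
  f(a) × f(c) < 0, new interval: [0.730000, 2.010000]
Iteration 2:
  c_2 = (0.730000 + 2.010000)/2 = 1.370000
  f(c_2) = f(1.370000) = 0.338953
  f(a) × f(c) < 0, new interval: [0.730000, 1.370000]

After 2 iteration(s), the approximation is c_2 = 1.370000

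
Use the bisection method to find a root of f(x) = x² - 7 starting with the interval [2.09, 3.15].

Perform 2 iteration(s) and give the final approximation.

f(x) = x² - 7
Initial interval: [2.09, 3.15]

Iteration 1:
  c_1 = (2.090000 + 3.150000)/2 = 2.620000
  f(c_1) = f(2.620000) = -0.135600
  f(a) × f(c) ≥ 0, new interval: [2.620000, 3.150000]
Iteration 2:
  c_2 = (2.620000 + 3.150000)/2 = 2.885000
  f(c_2) = f(2.885000) = 1.323225
  f(a) × f(c) < 0, new interval: [2.620000, 2.885000]

After 2 iteration(s), the approximation is c_2 = 2.885000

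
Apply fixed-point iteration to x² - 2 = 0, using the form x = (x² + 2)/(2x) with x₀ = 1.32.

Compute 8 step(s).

Equation: x² - 2 = 0
Fixed-point form: x = (x² + 2)/(2x)
x₀ = 1.32

x_1 = g(1.320000) = 1.417576
x_2 = g(1.417576) = 1.414218
x_3 = g(1.414218) = 1.414214
x_4 = g(1.414214) = 1.414214
x_5 = g(1.414214) = 1.414214
x_6 = g(1.414214) = 1.414214
x_7 = g(1.414214) = 1.414214
x_8 = g(1.414214) = 1.414214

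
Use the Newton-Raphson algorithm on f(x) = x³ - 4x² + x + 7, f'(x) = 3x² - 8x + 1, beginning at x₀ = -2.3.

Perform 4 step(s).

f(x) = x³ - 4x² + x + 7
f'(x) = 3x² - 8x + 1
x₀ = -2.3

Newton-Raphson formula: x_{n+1} = x_n - f(x_n)/f'(x_n)

Iteration 1:
  f(-2.300000) = -28.627000
  f'(-2.300000) = 35.270000
  x_1 = -2.300000 - (-28.627000)/35.270000 = -1.488347
Iteration 2:
  f(-1.488347) = -6.646007
  f'(-1.488347) = 19.552307
  x_2 = -1.488347 - (-6.646007)/19.552307 = -1.148438
Iteration 3:
  f(-1.148438) = -0.938763
  f'(-1.148438) = 14.144233
  x_3 = -1.148438 - (-0.938763)/14.144233 = -1.082067
Iteration 4:
  f(-1.082067) = -0.032505
  f'(-1.082067) = 13.169146
  x_4 = -1.082067 - (-0.032505)/13.169146 = -1.079599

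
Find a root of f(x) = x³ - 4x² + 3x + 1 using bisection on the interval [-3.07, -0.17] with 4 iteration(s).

f(x) = x³ - 4x² + 3x + 1
Initial interval: [-3.07, -0.17]

Iteration 1:
  c_1 = (-3.070000 + (-0.170000))/2 = -1.620000
  f(c_1) = f(-1.620000) = -18.609128
  f(a) × f(c) ≥ 0, new interval: [-1.620000, -0.170000]
Iteration 2:
  c_2 = (-1.620000 + (-0.170000))/2 = -0.895000
  f(c_2) = f(-0.895000) = -5.606017
  f(a) × f(c) ≥ 0, new interval: [-0.895000, -0.170000]
Iteration 3:
  c_3 = (-0.895000 + (-0.170000))/2 = -0.532500
  f(c_3) = f(-0.532500) = -1.882719
  f(a) × f(c) ≥ 0, new interval: [-0.532500, -0.170000]
Iteration 4:
  c_4 = (-0.532500 + (-0.170000))/2 = -0.351250
  f(c_4) = f(-0.351250) = -0.590592
  f(a) × f(c) ≥ 0, new interval: [-0.351250, -0.170000]

After 4 iteration(s), the approximation is c_4 = -0.351250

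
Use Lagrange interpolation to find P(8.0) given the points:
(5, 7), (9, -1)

Lagrange interpolation formula:
P(x) = Σ yᵢ × Lᵢ(x)
where Lᵢ(x) = Π_{j≠i} (x - xⱼ)/(xᵢ - xⱼ)

L_0(8.0) = (8.0 - 9)/(5 - 9) = 0.250000
L_1(8.0) = (8.0 - 5)/(9 - 5) = 0.750000

P(8.0) = 7×L_0(8.0) + (-1)×L_1(8.0)
P(8.0) = 1.000000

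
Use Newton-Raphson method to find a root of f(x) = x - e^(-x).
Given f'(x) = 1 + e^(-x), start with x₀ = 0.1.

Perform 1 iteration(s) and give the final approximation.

f(x) = x - e^(-x)
f'(x) = 1 + e^(-x)
x₀ = 0.1

Newton-Raphson formula: x_{n+1} = x_n - f(x_n)/f'(x_n)

Iteration 1:
  f(0.100000) = -0.804837
  f'(0.100000) = 1.904837
  x_1 = 0.100000 - (-0.804837)/1.904837 = 0.522523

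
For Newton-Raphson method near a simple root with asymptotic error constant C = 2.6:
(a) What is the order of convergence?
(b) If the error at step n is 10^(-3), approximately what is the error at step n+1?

(a) Newton-Raphson has quadratic (order 2) convergence near simple roots.
    This means |e_{n+1}| ≈ C|e_n|².

(b) With |e_n| = 10^(-3) and C = 2.6:
    |e_{n+1}| ≈ 2.6 × (10^(-3))² = 2.6 × 10^(-6)

(a) 2 (quadratic); (b) |e_{n+1}| ≈ 2.600e-06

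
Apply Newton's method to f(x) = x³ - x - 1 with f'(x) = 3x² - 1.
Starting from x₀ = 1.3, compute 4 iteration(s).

f(x) = x³ - x - 1
f'(x) = 3x² - 1
x₀ = 1.3

Newton-Raphson formula: x_{n+1} = x_n - f(x_n)/f'(x_n)

Iteration 1:
  f(1.300000) = -0.103000
  f'(1.300000) = 4.070000
  x_1 = 1.300000 - (-0.103000)/4.070000 = 1.325307
Iteration 2:
  f(1.325307) = 0.002514
  f'(1.325307) = 4.269317
  x_2 = 1.325307 - 0.002514/4.269317 = 1.324718
Iteration 3:
  f(1.324718) = 0.000001
  f'(1.324718) = 4.264636
  x_3 = 1.324718 - 0.000001/4.264636 = 1.324718
Iteration 4:
  f(1.324718) = 0.000000
  f'(1.324718) = 4.264633
  x_4 = 1.324718 - 0.000000/4.264633 = 1.324718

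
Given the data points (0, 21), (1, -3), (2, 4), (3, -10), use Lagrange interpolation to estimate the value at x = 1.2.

Lagrange interpolation formula:
P(x) = Σ yᵢ × Lᵢ(x)
where Lᵢ(x) = Π_{j≠i} (x - xⱼ)/(xᵢ - xⱼ)

L_0(1.2) = (1.2 - 1)/(0 - 1) × (1.2 - 2)/(0 - 2) × (1.2 - 3)/(0 - 3) = -0.048000
L_1(1.2) = (1.2 - 0)/(1 - 0) × (1.2 - 2)/(1 - 2) × (1.2 - 3)/(1 - 3) = 0.864000
L_2(1.2) = (1.2 - 0)/(2 - 0) × (1.2 - 1)/(2 - 1) × (1.2 - 3)/(2 - 3) = 0.216000
L_3(1.2) = (1.2 - 0)/(3 - 0) × (1.2 - 1)/(3 - 1) × (1.2 - 2)/(3 - 2) = -0.032000

P(1.2) = 21×L_0(1.2) + (-3)×L_1(1.2) + 4×L_2(1.2) + (-10)×L_3(1.2)
P(1.2) = -2.416000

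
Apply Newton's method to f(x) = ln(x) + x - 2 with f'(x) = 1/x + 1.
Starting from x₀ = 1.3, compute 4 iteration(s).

f(x) = ln(x) + x - 2
f'(x) = 1/x + 1
x₀ = 1.3

Newton-Raphson formula: x_{n+1} = x_n - f(x_n)/f'(x_n)

Iteration 1:
  f(1.300000) = -0.437636
  f'(1.300000) = 1.769231
  x_1 = 1.300000 - (-0.437636)/1.769231 = 1.547359
Iteration 2:
  f(1.547359) = -0.016091
  f'(1.547359) = 1.646262
  x_2 = 1.547359 - (-0.016091)/1.646262 = 1.557134
Iteration 3:
  f(1.557134) = -0.000020
  f'(1.557134) = 1.642206
  x_3 = 1.557134 - (-0.000020)/1.642206 = 1.557146
Iteration 4:
  f(1.557146) = 0.000000
  f'(1.557146) = 1.642201
  x_4 = 1.557146 - 0.000000/1.642201 = 1.557146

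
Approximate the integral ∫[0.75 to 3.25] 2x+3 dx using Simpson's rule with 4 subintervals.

f(x) = 2x+3
a = 0.75, b = 3.25, n = 4
h = (b - a)/n = 0.625000

Simpson's rule: (h/3)[f(x₀) + 4f(x₁) + 2f(x₂) + ... + f(xₙ)]

x_0 = 0.7500, f(x_0) = 4.500000, coefficient = 1
x_1 = 1.3750, f(x_1) = 5.750000, coefficient = 4
x_2 = 2.0000, f(x_2) = 7.000000, coefficient = 2
x_3 = 2.6250, f(x_3) = 8.250000, coefficient = 4
x_4 = 3.2500, f(x_4) = 9.500000, coefficient = 1

I ≈ (0.625000/3) × 84.000000 = 17.500000
Exact value: 17.500000
Error: 0.000000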